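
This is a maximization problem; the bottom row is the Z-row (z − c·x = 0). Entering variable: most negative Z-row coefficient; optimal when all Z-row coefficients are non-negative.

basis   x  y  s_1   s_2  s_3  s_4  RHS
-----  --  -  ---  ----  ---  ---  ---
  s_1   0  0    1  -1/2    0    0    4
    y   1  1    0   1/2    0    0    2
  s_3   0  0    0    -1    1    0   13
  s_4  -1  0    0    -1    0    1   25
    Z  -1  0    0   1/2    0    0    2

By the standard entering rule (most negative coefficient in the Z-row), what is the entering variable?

Negative Z-row entries: x: -1.
The most negative is -1 in column x, so x enters.

x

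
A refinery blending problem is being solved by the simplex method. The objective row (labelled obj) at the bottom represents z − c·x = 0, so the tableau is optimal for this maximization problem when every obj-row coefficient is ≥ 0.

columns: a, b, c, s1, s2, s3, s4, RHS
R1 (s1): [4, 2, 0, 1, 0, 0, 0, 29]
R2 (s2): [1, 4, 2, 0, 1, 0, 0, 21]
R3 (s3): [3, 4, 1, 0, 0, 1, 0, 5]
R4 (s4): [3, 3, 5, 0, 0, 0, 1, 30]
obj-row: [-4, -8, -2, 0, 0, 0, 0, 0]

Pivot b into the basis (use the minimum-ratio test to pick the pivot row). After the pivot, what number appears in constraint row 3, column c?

Ratio test on column b — row 1: 29/2 = 29/2; row 2: 21/4 = 21/4; row 3: 5/4 = 5/4; row 4: 30/3 = 10. Minimum is 5/4 at row 3 (s3 leaves); pivot element 4.
Divide row 3 by 4; eliminate column b from the other rows.
In the new row 3, the c entry is the old entry divided by the pivot: 1/4 = 1/4.

1/4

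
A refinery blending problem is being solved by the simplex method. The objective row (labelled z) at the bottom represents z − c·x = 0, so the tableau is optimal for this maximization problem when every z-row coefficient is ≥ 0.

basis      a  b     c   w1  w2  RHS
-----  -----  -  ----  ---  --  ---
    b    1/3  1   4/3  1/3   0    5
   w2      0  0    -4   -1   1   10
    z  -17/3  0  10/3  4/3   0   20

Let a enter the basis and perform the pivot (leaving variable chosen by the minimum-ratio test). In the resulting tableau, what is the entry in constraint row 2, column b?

Ratio test on column a — row 1: 5/(1/3) = 15; row 2: entry 0 ≤ 0. Minimum is 15 at row 1 (b leaves); pivot element 1/3.
Divide row 1 by 1/3; eliminate column a from the other rows.
Row 2 update in column b: 0 − 0·3 = 0.

0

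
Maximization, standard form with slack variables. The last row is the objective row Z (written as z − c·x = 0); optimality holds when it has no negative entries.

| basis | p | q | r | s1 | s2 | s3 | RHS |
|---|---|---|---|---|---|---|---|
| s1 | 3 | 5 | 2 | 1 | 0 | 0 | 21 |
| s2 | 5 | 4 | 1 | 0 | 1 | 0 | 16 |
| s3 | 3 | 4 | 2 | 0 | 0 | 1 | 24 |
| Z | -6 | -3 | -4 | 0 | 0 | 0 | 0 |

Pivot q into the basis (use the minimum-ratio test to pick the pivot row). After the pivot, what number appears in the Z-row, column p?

-9/4

Ratio test on column q — row 1: 21/5 = 21/5; row 2: 16/4 = 4; row 3: 24/4 = 6. Minimum is 4 at row 2 (s2 leaves); pivot element 4.
Divide row 2 by 4; eliminate column q from the other rows.
Z-row update in column p: -6 − (-3)·(5/4) = -9/4.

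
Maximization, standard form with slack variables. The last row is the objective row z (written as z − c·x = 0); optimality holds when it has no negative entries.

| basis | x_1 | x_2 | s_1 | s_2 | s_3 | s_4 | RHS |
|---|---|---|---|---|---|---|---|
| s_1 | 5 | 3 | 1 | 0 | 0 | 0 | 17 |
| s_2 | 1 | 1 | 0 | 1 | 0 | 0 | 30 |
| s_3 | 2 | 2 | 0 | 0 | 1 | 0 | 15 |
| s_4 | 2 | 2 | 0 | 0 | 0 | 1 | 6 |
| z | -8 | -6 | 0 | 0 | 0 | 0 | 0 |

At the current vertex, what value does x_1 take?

0

x_1 is not in the basis, so in the current basic feasible solution x_1 = 0.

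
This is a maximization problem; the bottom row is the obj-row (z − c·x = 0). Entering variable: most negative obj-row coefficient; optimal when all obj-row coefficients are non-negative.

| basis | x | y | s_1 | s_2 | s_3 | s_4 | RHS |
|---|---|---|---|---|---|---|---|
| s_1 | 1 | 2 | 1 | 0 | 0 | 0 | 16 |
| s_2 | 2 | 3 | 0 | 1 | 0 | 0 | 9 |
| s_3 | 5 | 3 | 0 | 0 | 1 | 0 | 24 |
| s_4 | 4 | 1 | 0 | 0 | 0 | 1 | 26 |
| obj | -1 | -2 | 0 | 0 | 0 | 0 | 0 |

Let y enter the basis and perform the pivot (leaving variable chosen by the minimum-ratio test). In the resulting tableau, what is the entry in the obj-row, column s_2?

2/3

Ratio test on column y — row 1: 16/2 = 8; row 2: 9/3 = 3; row 3: 24/3 = 8; row 4: 26/1 = 26. Minimum is 3 at row 2 (s_2 leaves); pivot element 3.
Divide row 2 by 3; eliminate column y from the other rows.
obj-row update in column s_2: 0 − (-2)·(1/3) = 2/3.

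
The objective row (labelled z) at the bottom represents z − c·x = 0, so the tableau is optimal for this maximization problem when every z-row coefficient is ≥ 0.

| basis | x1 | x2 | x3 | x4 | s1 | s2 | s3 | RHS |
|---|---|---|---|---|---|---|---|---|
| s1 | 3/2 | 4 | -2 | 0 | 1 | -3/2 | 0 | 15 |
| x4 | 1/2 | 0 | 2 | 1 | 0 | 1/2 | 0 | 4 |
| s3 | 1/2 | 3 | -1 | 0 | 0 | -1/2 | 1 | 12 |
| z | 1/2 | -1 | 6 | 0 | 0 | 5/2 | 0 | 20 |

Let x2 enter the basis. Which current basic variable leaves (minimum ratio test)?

s1

Column x2 entries and ratios — s1: 15/4 = 15/4; x4: 0 ≤ 0, skip; s3: 12/3 = 4.
Smallest ratio is 15/4 in the row of s1, so s1 leaves.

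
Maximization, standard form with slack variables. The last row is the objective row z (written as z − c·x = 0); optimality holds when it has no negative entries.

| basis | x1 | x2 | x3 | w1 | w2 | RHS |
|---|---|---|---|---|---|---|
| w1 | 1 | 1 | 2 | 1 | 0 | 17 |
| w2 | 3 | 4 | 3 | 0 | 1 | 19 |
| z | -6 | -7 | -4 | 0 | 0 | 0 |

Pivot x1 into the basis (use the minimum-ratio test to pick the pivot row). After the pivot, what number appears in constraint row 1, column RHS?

32/3

Ratio test on column x1 — row 1: 17/1 = 17; row 2: 19/3 = 19/3. Minimum is 19/3 at row 2 (w2 leaves); pivot element 3.
Divide row 2 by 3; eliminate column x1 from the other rows.
Row 1 update in column RHS: 17 − 1·(19/3) = 32/3.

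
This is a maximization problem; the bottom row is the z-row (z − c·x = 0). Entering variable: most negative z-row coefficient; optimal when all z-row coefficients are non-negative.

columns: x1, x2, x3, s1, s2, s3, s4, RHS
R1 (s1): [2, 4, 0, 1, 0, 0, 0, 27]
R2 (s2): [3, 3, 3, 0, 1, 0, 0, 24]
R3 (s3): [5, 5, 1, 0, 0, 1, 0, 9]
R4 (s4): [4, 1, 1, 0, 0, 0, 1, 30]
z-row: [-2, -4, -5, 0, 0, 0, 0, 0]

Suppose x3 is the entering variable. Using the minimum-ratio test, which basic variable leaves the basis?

Column x3 entries and ratios — s1: 0 ≤ 0, skip; s2: 24/3 = 8; s3: 9/1 = 9; s4: 30/1 = 30.
Smallest ratio is 8 in the row of s2, so s2 leaves.

s2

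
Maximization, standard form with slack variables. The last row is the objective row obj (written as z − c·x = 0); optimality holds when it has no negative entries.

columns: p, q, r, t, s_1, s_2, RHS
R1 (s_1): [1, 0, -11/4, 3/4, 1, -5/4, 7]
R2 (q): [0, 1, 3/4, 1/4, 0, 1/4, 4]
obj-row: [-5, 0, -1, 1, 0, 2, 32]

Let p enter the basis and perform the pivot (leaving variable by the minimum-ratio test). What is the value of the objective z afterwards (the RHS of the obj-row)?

67

Ratio test on column p — row 1: 7/1 = 7; row 2: entry 0 ≤ 0. Minimum is 7 at row 1 (s_1 leaves); pivot element 1.
Pivot on row 1; the obj-row RHS becomes 32 − (-5)·7 = 67.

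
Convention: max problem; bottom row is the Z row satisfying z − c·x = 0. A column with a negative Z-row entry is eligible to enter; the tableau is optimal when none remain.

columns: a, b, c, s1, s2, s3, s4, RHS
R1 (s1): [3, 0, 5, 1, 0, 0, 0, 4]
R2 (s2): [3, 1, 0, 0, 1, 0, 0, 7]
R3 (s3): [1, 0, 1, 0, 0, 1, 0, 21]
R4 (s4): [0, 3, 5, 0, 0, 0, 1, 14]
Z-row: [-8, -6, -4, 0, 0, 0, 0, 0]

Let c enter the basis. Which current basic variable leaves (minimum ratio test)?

Column c entries and ratios — s1: 4/5 = 4/5; s2: 0 ≤ 0, skip; s3: 21/1 = 21; s4: 14/5 = 14/5.
Smallest ratio is 4/5 in the row of s1, so s1 leaves.

s1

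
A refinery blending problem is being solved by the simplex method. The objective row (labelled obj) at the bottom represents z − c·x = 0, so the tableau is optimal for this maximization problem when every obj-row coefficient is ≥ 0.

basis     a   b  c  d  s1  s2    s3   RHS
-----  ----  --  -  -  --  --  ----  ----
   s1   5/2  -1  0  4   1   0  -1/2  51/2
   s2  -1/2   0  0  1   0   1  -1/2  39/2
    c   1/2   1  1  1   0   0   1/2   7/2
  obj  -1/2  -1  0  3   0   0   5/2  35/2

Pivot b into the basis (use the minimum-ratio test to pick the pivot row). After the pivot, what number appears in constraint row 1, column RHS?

29

Ratio test on column b — row 1: entry -1 ≤ 0; row 2: entry 0 ≤ 0; row 3: (7/2)/1 = 7/2. Minimum is 7/2 at row 3 (c leaves); pivot element 1.
Divide row 3 by 1; eliminate column b from the other rows.
Row 1 update in column RHS: 51/2 − (-1)·(7/2) = 29.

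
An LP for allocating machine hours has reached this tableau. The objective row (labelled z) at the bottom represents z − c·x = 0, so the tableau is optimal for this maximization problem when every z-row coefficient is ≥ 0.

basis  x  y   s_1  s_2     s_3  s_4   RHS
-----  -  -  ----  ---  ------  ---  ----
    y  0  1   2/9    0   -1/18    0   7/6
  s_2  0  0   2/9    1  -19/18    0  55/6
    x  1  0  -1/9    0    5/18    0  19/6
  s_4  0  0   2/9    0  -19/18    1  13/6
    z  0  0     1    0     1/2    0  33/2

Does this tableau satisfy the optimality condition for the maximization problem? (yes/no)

yes

Every z-row coefficient is ≥ 0, so the tableau is optimal.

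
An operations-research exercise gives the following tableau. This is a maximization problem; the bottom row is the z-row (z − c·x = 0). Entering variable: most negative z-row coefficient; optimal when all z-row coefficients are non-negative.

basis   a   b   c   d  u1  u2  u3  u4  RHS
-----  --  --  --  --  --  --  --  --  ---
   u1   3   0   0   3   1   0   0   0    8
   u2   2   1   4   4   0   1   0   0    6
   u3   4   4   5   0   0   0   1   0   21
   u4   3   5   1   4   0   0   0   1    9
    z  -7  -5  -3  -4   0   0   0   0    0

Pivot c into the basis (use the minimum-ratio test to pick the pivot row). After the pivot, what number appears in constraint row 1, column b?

0

Ratio test on column c — row 1: entry 0 ≤ 0; row 2: 6/4 = 3/2; row 3: 21/5 = 21/5; row 4: 9/1 = 9. Minimum is 3/2 at row 2 (u2 leaves); pivot element 4.
Divide row 2 by 4; eliminate column c from the other rows.
Row 1 update in column b: 0 − 0·(1/4) = 0.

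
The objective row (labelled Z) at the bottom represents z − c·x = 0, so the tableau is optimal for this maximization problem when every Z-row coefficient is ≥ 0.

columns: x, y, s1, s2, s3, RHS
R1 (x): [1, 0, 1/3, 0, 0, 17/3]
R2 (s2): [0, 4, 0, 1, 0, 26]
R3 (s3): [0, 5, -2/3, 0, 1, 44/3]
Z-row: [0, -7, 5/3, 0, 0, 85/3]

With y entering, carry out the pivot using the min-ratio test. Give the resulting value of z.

733/15

Ratio test on column y — row 1: entry 0 ≤ 0; row 2: 26/4 = 13/2; row 3: (44/3)/5 = 44/15. Minimum is 44/15 at row 3 (s3 leaves); pivot element 5.
Pivot on row 3; the Z-row RHS becomes 85/3 − (-7)·(44/15) = 733/15.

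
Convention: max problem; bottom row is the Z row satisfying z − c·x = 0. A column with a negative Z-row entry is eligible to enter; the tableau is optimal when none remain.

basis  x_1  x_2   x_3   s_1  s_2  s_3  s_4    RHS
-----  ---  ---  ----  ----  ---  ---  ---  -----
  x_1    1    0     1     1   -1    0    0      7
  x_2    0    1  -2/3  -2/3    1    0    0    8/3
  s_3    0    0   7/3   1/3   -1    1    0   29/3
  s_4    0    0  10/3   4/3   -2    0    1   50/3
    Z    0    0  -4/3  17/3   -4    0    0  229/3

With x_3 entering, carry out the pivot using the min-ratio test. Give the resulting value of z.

573/7

Ratio test on column x_3 — row 1: 7/1 = 7; row 2: entry -2/3 ≤ 0; row 3: (29/3)/(7/3) = 29/7; row 4: (50/3)/(10/3) = 5. Minimum is 29/7 at row 3 (s_3 leaves); pivot element 7/3.
Pivot on row 3; the Z-row RHS becomes 229/3 − (-4/3)·(29/7) = 573/7.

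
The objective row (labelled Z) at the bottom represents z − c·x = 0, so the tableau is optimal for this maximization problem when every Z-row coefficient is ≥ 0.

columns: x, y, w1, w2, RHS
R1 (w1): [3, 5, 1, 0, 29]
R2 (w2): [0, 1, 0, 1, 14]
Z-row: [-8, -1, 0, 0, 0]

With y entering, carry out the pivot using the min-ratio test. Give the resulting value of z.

Ratio test on column y — row 1: 29/5 = 29/5; row 2: 14/1 = 14. Minimum is 29/5 at row 1 (w1 leaves); pivot element 5.
Pivot on row 1; the Z-row RHS becomes 0 − (-1)·(29/5) = 29/5.

29/5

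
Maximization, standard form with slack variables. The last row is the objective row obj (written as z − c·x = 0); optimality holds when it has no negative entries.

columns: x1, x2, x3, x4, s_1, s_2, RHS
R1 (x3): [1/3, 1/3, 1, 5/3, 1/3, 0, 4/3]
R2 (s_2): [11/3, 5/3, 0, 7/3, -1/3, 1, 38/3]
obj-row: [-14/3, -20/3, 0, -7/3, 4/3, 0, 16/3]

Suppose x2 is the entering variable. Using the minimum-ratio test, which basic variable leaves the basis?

Column x2 entries and ratios — x3: (4/3)/(1/3) = 4; s_2: (38/3)/(5/3) = 38/5.
Smallest ratio is 4 in the row of x3, so x3 leaves.

x3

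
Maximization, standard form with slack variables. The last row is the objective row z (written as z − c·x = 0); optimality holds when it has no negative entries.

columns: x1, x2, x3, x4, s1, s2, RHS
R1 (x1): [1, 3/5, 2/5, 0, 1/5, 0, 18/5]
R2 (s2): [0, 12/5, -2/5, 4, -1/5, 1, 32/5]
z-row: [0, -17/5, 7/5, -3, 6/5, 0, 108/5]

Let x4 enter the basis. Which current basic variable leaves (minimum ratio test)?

Column x4 entries and ratios — x1: 0 ≤ 0, skip; s2: (32/5)/4 = 8/5.
Smallest ratio is 8/5 in the row of s2, so s2 leaves.

s2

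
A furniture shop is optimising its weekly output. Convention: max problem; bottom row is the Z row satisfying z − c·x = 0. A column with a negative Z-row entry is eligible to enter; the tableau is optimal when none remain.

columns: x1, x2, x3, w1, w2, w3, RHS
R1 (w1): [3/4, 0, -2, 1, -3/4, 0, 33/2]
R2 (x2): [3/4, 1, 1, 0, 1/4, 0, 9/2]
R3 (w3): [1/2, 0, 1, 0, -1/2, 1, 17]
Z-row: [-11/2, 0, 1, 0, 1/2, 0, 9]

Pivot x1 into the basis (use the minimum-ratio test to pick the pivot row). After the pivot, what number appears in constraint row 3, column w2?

Ratio test on column x1 — row 1: (33/2)/(3/4) = 22; row 2: (9/2)/(3/4) = 6; row 3: 17/(1/2) = 34. Minimum is 6 at row 2 (x2 leaves); pivot element 3/4.
Divide row 2 by 3/4; eliminate column x1 from the other rows.
Row 3 update in column w2: -1/2 − (1/2)·(1/3) = -2/3.

-2/3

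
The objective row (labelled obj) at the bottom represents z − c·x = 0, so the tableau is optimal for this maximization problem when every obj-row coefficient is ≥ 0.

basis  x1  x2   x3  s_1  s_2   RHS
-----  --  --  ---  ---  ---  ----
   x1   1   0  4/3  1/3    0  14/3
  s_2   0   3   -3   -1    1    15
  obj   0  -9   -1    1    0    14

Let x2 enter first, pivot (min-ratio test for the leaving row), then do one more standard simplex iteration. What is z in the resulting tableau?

94

Ratio test on column x2 — row 1: entry 0 ≤ 0; row 2: 15/3 = 5. Minimum is 5 at row 2 (s_2 leaves); pivot element 3.
Pivot on row 2; the obj-row RHS becomes 14 − (-9)·5 = 59.
Next entering variable (most negative obj-row entry -10): x3.
Ratio test on column x3 — row 1: (14/3)/(4/3) = 7/2; row 2: entry -1 ≤ 0. Minimum is 7/2 at row 1 (x1 leaves); pivot element 4/3.
After the second pivot the obj-row RHS is 59 − (-10)·(7/2) = 94.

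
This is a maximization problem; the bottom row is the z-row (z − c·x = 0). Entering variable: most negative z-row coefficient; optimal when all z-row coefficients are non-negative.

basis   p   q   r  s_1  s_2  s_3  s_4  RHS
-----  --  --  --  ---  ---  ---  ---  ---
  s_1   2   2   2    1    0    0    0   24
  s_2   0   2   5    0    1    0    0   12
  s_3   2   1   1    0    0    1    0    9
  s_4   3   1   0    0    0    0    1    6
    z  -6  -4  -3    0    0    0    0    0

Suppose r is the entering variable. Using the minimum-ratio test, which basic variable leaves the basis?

Column r entries and ratios — s_1: 24/2 = 12; s_2: 12/5 = 12/5; s_3: 9/1 = 9; s_4: 0 ≤ 0, skip.
Smallest ratio is 12/5 in the row of s_2, so s_2 leaves.

s_2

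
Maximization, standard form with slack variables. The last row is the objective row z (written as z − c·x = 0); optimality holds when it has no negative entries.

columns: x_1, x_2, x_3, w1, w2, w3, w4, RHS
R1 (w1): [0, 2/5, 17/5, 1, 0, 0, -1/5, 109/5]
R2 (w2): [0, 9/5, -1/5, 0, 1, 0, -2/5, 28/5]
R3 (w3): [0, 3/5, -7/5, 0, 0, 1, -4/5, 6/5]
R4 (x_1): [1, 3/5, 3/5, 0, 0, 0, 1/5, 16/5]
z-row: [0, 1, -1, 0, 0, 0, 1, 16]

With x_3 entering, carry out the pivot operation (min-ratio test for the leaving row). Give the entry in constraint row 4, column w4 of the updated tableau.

1/3

Ratio test on column x_3 — row 1: (109/5)/(17/5) = 109/17; row 2: entry -1/5 ≤ 0; row 3: entry -7/5 ≤ 0; row 4: (16/5)/(3/5) = 16/3. Minimum is 16/3 at row 4 (x_1 leaves); pivot element 3/5.
Divide row 4 by 3/5; eliminate column x_3 from the other rows.
In the new row 4, the w4 entry is the old entry divided by the pivot: (1/5)/(3/5) = 1/3.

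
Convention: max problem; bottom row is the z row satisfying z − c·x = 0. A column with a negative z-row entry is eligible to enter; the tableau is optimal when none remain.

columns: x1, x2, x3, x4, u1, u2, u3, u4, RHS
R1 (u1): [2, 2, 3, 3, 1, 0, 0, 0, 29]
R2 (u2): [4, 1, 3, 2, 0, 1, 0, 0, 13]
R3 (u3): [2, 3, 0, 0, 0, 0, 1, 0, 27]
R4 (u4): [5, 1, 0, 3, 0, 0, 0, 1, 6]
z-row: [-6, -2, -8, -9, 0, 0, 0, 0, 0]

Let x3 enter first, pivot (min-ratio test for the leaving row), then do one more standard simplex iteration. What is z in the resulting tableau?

Ratio test on column x3 — row 1: 29/3 = 29/3; row 2: 13/3 = 13/3; row 3: entry 0 ≤ 0; row 4: entry 0 ≤ 0. Minimum is 13/3 at row 2 (u2 leaves); pivot element 3.
Pivot on row 2; the z-row RHS becomes 0 − (-8)·(13/3) = 104/3.
Next entering variable (most negative z-row entry -11/3): x4.
Ratio test on column x4 — row 1: 16/1 = 16; row 2: (13/3)/(2/3) = 13/2; row 3: entry 0 ≤ 0; row 4: 6/3 = 2. Minimum is 2 at row 4 (u4 leaves); pivot element 3.
After the second pivot the z-row RHS is 104/3 − (-11/3)·2 = 42.

42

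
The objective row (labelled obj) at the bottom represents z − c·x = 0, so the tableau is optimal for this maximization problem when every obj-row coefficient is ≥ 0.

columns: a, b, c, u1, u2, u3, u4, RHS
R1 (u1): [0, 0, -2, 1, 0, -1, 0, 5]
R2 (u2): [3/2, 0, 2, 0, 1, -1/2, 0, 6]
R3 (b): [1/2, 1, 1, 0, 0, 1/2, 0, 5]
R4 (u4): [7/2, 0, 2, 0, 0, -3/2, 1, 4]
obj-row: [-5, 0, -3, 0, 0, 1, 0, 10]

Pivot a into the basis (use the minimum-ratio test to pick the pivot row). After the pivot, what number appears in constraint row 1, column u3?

-1

Ratio test on column a — row 1: entry 0 ≤ 0; row 2: 6/(3/2) = 4; row 3: 5/(1/2) = 10; row 4: 4/(7/2) = 8/7. Minimum is 8/7 at row 4 (u4 leaves); pivot element 7/2.
Divide row 4 by 7/2; eliminate column a from the other rows.
Row 1 update in column u3: -1 − 0·(-3/7) = -1.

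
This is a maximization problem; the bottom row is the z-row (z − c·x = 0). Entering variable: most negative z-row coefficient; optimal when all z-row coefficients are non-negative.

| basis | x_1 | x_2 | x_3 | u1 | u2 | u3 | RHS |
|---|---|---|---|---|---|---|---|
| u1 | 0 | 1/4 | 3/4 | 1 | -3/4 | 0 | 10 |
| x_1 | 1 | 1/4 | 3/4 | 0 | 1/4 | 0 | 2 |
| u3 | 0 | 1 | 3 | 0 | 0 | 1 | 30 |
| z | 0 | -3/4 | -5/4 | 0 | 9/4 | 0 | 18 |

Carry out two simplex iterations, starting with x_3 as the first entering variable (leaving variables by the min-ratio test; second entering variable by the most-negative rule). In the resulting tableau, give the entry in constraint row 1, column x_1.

Ratio test on column x_3 — row 1: 10/(3/4) = 40/3; row 2: 2/(3/4) = 8/3; row 3: 30/3 = 10. Minimum is 8/3 at row 2 (x_1 leaves); pivot element 3/4.
Divide row 2 by 3/4; eliminate column x_3 from the other rows.
Second iteration: most negative z-row entry is -1/3 in column x_2, so x_2 enters.
Ratio test on column x_2 — row 1: entry 0 ≤ 0; row 2: (8/3)/(1/3) = 8; row 3: entry 0 ≤ 0. Minimum is 8 at row 2 (x_3 leaves); pivot element 1/3.
Divide row 2 by 1/3; eliminate column x_2 from the other rows.
After both pivots, the entry at constraint row 1, column x_1 is -1.

-1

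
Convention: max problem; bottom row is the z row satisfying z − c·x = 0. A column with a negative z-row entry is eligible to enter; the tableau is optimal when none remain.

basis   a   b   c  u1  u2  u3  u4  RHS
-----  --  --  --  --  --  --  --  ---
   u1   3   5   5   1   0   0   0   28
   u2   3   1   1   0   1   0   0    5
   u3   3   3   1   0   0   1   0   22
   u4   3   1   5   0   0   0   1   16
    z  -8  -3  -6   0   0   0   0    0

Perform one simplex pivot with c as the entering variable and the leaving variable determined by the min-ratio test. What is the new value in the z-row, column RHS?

96/5

Ratio test on column c — row 1: 28/5 = 28/5; row 2: 5/1 = 5; row 3: 22/1 = 22; row 4: 16/5 = 16/5. Minimum is 16/5 at row 4 (u4 leaves); pivot element 5.
Divide row 4 by 5; eliminate column c from the other rows.
z-row update in column RHS: 0 − (-6)·(16/5) = 96/5.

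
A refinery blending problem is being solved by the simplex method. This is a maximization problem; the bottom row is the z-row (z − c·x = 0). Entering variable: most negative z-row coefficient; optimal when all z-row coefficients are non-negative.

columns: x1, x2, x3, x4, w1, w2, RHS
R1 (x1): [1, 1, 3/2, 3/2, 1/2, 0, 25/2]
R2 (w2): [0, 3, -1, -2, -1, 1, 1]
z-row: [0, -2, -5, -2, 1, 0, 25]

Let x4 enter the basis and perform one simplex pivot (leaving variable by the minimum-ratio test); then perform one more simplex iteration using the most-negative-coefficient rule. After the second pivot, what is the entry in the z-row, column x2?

4/3

Ratio test on column x4 — row 1: (25/2)/(3/2) = 25/3; row 2: entry -2 ≤ 0. Minimum is 25/3 at row 1 (x1 leaves); pivot element 3/2.
Divide row 1 by 3/2; eliminate column x4 from the other rows.
Second iteration: most negative z-row entry is -3 in column x3, so x3 enters.
Ratio test on column x3 — row 1: (25/3)/1 = 25/3; row 2: (53/3)/1 = 53/3. Minimum is 25/3 at row 1 (x4 leaves); pivot element 1.
Divide row 1 by 1; eliminate column x3 from the other rows.
After both pivots, the entry at the z-row, column x2 is 4/3.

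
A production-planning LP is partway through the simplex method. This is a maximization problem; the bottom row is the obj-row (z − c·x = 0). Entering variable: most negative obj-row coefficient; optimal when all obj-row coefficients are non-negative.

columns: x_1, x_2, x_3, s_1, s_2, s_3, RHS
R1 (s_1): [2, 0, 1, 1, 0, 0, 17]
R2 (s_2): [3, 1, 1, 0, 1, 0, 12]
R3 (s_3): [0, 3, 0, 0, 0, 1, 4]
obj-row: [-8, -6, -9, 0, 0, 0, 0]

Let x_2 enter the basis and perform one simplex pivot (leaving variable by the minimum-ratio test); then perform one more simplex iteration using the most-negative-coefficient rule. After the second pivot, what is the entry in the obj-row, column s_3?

Ratio test on column x_2 — row 1: entry 0 ≤ 0; row 2: 12/1 = 12; row 3: 4/3 = 4/3. Minimum is 4/3 at row 3 (s_3 leaves); pivot element 3.
Divide row 3 by 3; eliminate column x_2 from the other rows.
Second iteration: most negative obj-row entry is -9 in column x_3, so x_3 enters.
Ratio test on column x_3 — row 1: 17/1 = 17; row 2: (32/3)/1 = 32/3; row 3: entry 0 ≤ 0. Minimum is 32/3 at row 2 (s_2 leaves); pivot element 1.
Divide row 2 by 1; eliminate column x_3 from the other rows.
After both pivots, the entry at the obj-row, column s_3 is -1.

-1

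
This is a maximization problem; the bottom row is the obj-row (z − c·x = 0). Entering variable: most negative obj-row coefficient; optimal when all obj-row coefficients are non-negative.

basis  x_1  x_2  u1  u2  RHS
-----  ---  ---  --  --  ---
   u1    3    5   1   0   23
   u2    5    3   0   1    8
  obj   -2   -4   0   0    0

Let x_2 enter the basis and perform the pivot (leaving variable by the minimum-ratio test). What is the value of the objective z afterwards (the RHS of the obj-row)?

32/3

Ratio test on column x_2 — row 1: 23/5 = 23/5; row 2: 8/3 = 8/3. Minimum is 8/3 at row 2 (u2 leaves); pivot element 3.
Pivot on row 2; the obj-row RHS becomes 0 − (-4)·(8/3) = 32/3.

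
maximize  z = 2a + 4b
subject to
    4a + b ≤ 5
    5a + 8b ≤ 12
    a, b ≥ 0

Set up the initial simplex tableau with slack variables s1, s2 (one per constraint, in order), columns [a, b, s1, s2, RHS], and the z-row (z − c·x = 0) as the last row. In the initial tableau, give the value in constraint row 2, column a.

5

Constraint 2 has coefficient 5 on a.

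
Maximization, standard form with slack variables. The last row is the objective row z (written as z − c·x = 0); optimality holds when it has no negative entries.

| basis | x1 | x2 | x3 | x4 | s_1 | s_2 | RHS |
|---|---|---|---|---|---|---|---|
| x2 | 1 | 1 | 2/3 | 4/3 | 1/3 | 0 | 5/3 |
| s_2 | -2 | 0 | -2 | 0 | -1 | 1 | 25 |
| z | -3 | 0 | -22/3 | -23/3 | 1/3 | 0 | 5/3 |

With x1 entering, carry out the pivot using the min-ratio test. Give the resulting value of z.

Ratio test on column x1 — row 1: (5/3)/1 = 5/3; row 2: entry -2 ≤ 0. Minimum is 5/3 at row 1 (x2 leaves); pivot element 1.
Pivot on row 1; the z-row RHS becomes 5/3 − (-3)·(5/3) = 20/3.

20/3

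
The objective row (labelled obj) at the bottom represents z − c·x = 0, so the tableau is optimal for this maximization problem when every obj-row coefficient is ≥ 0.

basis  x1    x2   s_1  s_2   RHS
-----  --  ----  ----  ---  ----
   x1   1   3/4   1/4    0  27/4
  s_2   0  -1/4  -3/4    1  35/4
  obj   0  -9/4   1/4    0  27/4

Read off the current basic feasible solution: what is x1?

x1 is basic (row 1); its value is the RHS of that row, 27/4.

27/4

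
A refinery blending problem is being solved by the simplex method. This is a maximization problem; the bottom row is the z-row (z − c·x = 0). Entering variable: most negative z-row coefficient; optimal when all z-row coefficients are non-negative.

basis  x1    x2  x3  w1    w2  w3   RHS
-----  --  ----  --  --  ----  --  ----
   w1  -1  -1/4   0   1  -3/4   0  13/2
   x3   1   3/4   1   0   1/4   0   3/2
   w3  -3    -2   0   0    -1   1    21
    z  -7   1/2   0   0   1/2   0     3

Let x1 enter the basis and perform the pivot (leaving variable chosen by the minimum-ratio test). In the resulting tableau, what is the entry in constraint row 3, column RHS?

Ratio test on column x1 — row 1: entry -1 ≤ 0; row 2: (3/2)/1 = 3/2; row 3: entry -3 ≤ 0. Minimum is 3/2 at row 2 (x3 leaves); pivot element 1.
Divide row 2 by 1; eliminate column x1 from the other rows.
Row 3 update in column RHS: 21 − (-3)·(3/2) = 51/2.

51/2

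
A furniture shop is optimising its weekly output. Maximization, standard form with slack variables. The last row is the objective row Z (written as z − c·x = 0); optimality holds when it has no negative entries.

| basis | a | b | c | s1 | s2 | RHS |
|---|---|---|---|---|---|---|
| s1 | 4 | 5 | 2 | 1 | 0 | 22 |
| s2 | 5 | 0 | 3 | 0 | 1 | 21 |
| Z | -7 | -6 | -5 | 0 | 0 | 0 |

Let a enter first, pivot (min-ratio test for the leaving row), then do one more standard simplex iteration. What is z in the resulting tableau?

Ratio test on column a — row 1: 22/4 = 11/2; row 2: 21/5 = 21/5. Minimum is 21/5 at row 2 (s2 leaves); pivot element 5.
Pivot on row 2; the Z-row RHS becomes 0 − (-7)·(21/5) = 147/5.
Next entering variable (most negative Z-row entry -6): b.
Ratio test on column b — row 1: (26/5)/5 = 26/25; row 2: entry 0 ≤ 0. Minimum is 26/25 at row 1 (s1 leaves); pivot element 5.
After the second pivot the Z-row RHS is 147/5 − (-6)·(26/25) = 891/25.

891/25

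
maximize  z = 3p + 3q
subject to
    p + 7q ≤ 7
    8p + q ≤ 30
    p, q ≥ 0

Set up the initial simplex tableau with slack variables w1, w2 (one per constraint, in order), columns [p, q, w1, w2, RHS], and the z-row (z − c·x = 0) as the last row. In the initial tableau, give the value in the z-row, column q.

The z-row carries the negated objective coefficients: the q entry is -3.

-3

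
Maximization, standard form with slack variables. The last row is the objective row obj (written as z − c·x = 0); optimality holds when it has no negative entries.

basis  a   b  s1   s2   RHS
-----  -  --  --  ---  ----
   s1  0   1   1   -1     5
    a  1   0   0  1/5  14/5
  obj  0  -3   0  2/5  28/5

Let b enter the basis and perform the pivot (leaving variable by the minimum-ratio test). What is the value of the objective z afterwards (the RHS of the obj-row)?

Ratio test on column b — row 1: 5/1 = 5; row 2: entry 0 ≤ 0. Minimum is 5 at row 1 (s1 leaves); pivot element 1.
Pivot on row 1; the obj-row RHS becomes 28/5 − (-3)·5 = 103/5.

103/5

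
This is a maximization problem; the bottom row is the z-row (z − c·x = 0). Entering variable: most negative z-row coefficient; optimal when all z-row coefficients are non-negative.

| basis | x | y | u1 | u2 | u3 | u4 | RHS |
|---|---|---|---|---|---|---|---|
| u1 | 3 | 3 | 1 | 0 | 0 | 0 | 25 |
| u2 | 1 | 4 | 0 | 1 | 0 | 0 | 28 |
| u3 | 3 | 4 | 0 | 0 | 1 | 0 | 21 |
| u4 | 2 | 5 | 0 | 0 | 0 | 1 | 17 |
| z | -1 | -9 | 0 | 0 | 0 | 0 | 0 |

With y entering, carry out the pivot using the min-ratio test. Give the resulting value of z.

Ratio test on column y — row 1: 25/3 = 25/3; row 2: 28/4 = 7; row 3: 21/4 = 21/4; row 4: 17/5 = 17/5. Minimum is 17/5 at row 4 (u4 leaves); pivot element 5.
Pivot on row 4; the z-row RHS becomes 0 − (-9)·(17/5) = 153/5.

153/5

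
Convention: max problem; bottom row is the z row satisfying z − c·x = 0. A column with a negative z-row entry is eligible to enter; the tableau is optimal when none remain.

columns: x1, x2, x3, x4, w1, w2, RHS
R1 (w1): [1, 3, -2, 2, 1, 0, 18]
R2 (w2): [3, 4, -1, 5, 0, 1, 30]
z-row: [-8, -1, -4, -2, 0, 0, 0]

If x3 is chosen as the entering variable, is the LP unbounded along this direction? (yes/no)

Every constraint-row entry in column x3 is ≤ 0, so increasing x3 is unbounded.

yes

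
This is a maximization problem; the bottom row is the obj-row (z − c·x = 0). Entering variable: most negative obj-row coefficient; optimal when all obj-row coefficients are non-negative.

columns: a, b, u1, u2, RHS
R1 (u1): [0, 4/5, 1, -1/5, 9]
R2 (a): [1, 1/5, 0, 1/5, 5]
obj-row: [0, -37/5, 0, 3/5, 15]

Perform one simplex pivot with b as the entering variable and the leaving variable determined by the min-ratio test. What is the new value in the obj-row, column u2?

Ratio test on column b — row 1: 9/(4/5) = 45/4; row 2: 5/(1/5) = 25. Minimum is 45/4 at row 1 (u1 leaves); pivot element 4/5.
Divide row 1 by 4/5; eliminate column b from the other rows.
obj-row update in column u2: 3/5 − (-37/5)·(-1/4) = -5/4.

-5/4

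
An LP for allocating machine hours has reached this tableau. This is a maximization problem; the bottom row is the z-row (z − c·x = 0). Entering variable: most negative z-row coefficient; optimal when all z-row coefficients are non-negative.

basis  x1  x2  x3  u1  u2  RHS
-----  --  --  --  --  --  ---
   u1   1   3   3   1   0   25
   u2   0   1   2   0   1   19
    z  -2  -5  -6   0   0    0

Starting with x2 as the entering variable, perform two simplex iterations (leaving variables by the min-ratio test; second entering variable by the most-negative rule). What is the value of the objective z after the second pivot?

50

Ratio test on column x2 — row 1: 25/3 = 25/3; row 2: 19/1 = 19. Minimum is 25/3 at row 1 (u1 leaves); pivot element 3.
Pivot on row 1; the z-row RHS becomes 0 − (-5)·(25/3) = 125/3.
Next entering variable (most negative z-row entry -1): x3.
Ratio test on column x3 — row 1: (25/3)/1 = 25/3; row 2: (32/3)/1 = 32/3. Minimum is 25/3 at row 1 (x2 leaves); pivot element 1.
After the second pivot the z-row RHS is 125/3 − (-1)·(25/3) = 50.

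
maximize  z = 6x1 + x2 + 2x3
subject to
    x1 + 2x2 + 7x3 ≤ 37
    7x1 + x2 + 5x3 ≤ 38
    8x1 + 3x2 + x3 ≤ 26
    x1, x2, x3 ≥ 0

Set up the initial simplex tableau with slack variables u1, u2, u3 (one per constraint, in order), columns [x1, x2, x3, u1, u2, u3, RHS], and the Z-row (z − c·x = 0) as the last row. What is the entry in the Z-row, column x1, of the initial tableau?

-6

The Z-row carries the negated objective coefficients: the x1 entry is -6.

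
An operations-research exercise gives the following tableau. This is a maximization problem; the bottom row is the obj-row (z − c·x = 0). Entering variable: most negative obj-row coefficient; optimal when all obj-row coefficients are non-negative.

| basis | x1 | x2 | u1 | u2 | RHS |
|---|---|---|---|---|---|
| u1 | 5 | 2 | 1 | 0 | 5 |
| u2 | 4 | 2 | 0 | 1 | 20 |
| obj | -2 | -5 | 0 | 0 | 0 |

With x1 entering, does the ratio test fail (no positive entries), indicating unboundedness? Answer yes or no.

no

Column x1 has positive entries in row(s) 1, 2, so the ratio test bounds it — not unbounded.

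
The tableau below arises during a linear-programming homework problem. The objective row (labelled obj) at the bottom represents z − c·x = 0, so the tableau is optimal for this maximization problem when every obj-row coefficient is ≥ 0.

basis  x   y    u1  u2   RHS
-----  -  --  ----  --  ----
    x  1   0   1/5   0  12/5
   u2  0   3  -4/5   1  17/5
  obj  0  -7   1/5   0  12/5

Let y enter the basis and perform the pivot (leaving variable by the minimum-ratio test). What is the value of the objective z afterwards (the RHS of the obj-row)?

Ratio test on column y — row 1: entry 0 ≤ 0; row 2: (17/5)/3 = 17/15. Minimum is 17/15 at row 2 (u2 leaves); pivot element 3.
Pivot on row 2; the obj-row RHS becomes 12/5 − (-7)·(17/15) = 31/3.

31/3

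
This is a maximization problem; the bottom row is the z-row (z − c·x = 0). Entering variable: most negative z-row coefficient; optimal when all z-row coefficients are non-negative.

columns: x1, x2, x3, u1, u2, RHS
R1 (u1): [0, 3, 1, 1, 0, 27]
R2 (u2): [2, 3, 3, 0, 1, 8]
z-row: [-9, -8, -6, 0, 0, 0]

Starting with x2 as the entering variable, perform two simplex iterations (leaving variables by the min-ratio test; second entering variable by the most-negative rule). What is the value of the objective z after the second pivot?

Ratio test on column x2 — row 1: 27/3 = 9; row 2: 8/3 = 8/3. Minimum is 8/3 at row 2 (u2 leaves); pivot element 3.
Pivot on row 2; the z-row RHS becomes 0 − (-8)·(8/3) = 64/3.
Next entering variable (most negative z-row entry -11/3): x1.
Ratio test on column x1 — row 1: entry -2 ≤ 0; row 2: (8/3)/(2/3) = 4. Minimum is 4 at row 2 (x2 leaves); pivot element 2/3.
After the second pivot the z-row RHS is 64/3 − (-11/3)·4 = 36.

36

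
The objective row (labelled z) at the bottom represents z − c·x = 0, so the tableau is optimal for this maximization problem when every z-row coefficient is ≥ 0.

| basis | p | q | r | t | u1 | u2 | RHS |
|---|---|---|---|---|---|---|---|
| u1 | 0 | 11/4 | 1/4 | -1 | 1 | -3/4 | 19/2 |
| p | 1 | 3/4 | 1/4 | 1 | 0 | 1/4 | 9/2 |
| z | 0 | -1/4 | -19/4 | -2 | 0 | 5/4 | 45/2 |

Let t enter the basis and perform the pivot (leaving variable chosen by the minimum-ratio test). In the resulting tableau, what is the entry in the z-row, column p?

Ratio test on column t — row 1: entry -1 ≤ 0; row 2: (9/2)/1 = 9/2. Minimum is 9/2 at row 2 (p leaves); pivot element 1.
Divide row 2 by 1; eliminate column t from the other rows.
z-row update in column p: 0 − (-2)·1 = 2.

2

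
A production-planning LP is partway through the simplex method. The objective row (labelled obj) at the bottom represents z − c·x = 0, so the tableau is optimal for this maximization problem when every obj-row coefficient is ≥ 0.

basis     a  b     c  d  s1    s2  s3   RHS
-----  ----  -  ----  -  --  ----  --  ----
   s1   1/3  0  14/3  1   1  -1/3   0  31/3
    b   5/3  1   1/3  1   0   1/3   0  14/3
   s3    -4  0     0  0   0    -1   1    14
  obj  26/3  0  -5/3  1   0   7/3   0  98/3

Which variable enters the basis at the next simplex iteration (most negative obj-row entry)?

c

Negative obj-row entries: c: -5/3.
The most negative is -5/3 in column c, so c enters.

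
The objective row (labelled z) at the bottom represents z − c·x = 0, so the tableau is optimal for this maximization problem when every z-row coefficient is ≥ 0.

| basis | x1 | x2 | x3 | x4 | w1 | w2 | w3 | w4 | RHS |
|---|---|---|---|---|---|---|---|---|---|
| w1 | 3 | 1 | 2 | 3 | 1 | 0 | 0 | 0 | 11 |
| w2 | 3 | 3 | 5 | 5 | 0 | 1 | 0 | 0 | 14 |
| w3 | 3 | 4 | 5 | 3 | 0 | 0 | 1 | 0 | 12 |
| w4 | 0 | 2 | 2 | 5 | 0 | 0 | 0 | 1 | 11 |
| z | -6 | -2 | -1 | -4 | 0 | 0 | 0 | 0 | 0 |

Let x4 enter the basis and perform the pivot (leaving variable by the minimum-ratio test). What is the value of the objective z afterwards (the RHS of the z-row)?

Ratio test on column x4 — row 1: 11/3 = 11/3; row 2: 14/5 = 14/5; row 3: 12/3 = 4; row 4: 11/5 = 11/5. Minimum is 11/5 at row 4 (w4 leaves); pivot element 5.
Pivot on row 4; the z-row RHS becomes 0 − (-4)·(11/5) = 44/5.

44/5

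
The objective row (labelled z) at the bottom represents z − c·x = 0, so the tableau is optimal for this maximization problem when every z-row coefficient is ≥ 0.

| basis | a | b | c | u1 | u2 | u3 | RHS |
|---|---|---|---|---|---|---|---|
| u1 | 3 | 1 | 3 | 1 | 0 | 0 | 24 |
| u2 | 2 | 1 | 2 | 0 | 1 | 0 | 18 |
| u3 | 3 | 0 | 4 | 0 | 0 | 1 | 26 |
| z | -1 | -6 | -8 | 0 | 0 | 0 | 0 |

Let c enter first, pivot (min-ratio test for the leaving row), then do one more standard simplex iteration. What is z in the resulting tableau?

Ratio test on column c — row 1: 24/3 = 8; row 2: 18/2 = 9; row 3: 26/4 = 13/2. Minimum is 13/2 at row 3 (u3 leaves); pivot element 4.
Pivot on row 3; the z-row RHS becomes 0 − (-8)·(13/2) = 52.
Next entering variable (most negative z-row entry -6): b.
Ratio test on column b — row 1: (9/2)/1 = 9/2; row 2: 5/1 = 5; row 3: entry 0 ≤ 0. Minimum is 9/2 at row 1 (u1 leaves); pivot element 1.
After the second pivot the z-row RHS is 52 − (-6)·(9/2) = 79.

79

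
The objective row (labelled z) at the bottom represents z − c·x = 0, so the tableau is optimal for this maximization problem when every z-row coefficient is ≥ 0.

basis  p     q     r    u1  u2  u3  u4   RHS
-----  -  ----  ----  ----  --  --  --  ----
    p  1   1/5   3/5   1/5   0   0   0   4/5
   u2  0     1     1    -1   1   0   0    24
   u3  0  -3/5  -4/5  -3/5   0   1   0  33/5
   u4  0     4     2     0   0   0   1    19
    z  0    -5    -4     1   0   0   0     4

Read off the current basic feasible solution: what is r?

r is not in the basis, so in the current basic feasible solution r = 0.

0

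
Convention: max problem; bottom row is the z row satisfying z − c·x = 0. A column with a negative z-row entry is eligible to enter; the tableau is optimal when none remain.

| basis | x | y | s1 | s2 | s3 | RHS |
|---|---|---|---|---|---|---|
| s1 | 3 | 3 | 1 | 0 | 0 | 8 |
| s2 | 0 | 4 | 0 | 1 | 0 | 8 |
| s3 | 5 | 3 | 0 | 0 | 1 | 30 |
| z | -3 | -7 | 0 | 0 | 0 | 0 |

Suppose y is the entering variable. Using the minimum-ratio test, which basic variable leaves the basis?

s2

Column y entries and ratios — s1: 8/3 = 8/3; s2: 8/4 = 2; s3: 30/3 = 10.
Smallest ratio is 2 in the row of s2, so s2 leaves.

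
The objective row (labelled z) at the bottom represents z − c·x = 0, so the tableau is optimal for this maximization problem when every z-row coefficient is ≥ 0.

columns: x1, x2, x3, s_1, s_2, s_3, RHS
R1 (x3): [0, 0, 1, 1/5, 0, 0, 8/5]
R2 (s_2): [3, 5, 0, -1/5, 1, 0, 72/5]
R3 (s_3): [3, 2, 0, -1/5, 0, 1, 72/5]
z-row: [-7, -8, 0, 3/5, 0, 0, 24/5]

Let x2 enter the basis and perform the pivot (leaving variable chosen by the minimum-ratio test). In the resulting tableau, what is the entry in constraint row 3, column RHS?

Ratio test on column x2 — row 1: entry 0 ≤ 0; row 2: (72/5)/5 = 72/25; row 3: (72/5)/2 = 36/5. Minimum is 72/25 at row 2 (s_2 leaves); pivot element 5.
Divide row 2 by 5; eliminate column x2 from the other rows.
Row 3 update in column RHS: 72/5 − 2·(72/25) = 216/25.

216/25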